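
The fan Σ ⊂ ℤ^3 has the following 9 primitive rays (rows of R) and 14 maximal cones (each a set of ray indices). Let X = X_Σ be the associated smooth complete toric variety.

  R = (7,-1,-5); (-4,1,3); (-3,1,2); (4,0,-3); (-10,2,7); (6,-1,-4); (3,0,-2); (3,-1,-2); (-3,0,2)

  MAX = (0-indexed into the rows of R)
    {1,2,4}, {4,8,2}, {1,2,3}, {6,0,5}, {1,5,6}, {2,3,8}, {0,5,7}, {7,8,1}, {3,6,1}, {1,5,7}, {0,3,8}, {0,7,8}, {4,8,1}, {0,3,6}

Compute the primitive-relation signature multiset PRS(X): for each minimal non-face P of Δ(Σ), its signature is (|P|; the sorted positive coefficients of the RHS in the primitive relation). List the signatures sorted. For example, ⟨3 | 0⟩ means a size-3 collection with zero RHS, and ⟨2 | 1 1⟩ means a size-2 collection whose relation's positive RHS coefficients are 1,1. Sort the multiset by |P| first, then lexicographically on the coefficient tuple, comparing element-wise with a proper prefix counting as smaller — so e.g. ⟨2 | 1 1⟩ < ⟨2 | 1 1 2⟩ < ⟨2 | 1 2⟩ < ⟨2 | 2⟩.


Minimal non-faces — 17 found among 9 rays, 14 max cones:

  {2,7}:  v_{2} + v_{7} = 0 — sig = ⟨2 | 0⟩
  {6,8}:  v_{6} + v_{8} = 0 — sig = ⟨2 | 0⟩
  {0,1}:  v_{0} + v_{1} = v_{6} — sig = ⟨2 | 1⟩
  {0,2}:  v_{0} + v_{2} = v_{3} — sig = ⟨2 | 1⟩
  {0,4}:  v_{0} + v_{4} = v_{2} — sig = ⟨2 | 1⟩
  {2,5}:  v_{2} + v_{5} = v_{6} — sig = ⟨2 | 1⟩
  {3,7}:  v_{3} + v_{7} = v_{0} — sig = ⟨2 | 1⟩
  {4,5}:  v_{4} + v_{5} = v_{1} — sig = ⟨2 | 1⟩
  {5,8}:  v_{5} + v_{8} = v_{7} — sig = ⟨2 | 1⟩
  {6,7}:  v_{6} + v_{7} = v_{5} — sig = ⟨2 | 1⟩
  {2,6}:  v_{2} + v_{6} = v_{1} + v_{3} — sig = ⟨2 | 1 1⟩
  {3,5}:  v_{3} + v_{5} = v_{0} + v_{6} — sig = ⟨2 | 1 1⟩
  {4,6}:  v_{4} + v_{6} = v_{1} + v_{2} — sig = ⟨2 | 1 1⟩
  {4,7}:  v_{4} + v_{7} = v_{1} + v_{8} — sig = ⟨2 | 1 1⟩
  {3,4}:  v_{3} + v_{4} = 2·v_{2} — sig = ⟨2 | 2⟩
  {1,2,8}:  v_{1} + v_{2} + v_{8} = v_{4} — sig = ⟨3 | 1⟩
  {1,3,8}:  v_{1} + v_{3} + v_{8} = v_{2} — sig = ⟨3 | 1⟩

Signatures (|P|; sorted positive RHS coefficients), sorted:
    ⟨2 | 0⟩
    ⟨2 | 0⟩
    ⟨2 | 1⟩
    ⟨2 | 1⟩
    ⟨2 | 1⟩
    ⟨2 | 1⟩
    ⟨2 | 1⟩
    ⟨2 | 1⟩
    ⟨2 | 1⟩
    ⟨2 | 1⟩
    ⟨2 | 1 1⟩
    ⟨2 | 1 1⟩
    ⟨2 | 1 1⟩
    ⟨2 | 1 1⟩
    ⟨2 | 2⟩
    ⟨3 | 1⟩
    ⟨3 | 1⟩


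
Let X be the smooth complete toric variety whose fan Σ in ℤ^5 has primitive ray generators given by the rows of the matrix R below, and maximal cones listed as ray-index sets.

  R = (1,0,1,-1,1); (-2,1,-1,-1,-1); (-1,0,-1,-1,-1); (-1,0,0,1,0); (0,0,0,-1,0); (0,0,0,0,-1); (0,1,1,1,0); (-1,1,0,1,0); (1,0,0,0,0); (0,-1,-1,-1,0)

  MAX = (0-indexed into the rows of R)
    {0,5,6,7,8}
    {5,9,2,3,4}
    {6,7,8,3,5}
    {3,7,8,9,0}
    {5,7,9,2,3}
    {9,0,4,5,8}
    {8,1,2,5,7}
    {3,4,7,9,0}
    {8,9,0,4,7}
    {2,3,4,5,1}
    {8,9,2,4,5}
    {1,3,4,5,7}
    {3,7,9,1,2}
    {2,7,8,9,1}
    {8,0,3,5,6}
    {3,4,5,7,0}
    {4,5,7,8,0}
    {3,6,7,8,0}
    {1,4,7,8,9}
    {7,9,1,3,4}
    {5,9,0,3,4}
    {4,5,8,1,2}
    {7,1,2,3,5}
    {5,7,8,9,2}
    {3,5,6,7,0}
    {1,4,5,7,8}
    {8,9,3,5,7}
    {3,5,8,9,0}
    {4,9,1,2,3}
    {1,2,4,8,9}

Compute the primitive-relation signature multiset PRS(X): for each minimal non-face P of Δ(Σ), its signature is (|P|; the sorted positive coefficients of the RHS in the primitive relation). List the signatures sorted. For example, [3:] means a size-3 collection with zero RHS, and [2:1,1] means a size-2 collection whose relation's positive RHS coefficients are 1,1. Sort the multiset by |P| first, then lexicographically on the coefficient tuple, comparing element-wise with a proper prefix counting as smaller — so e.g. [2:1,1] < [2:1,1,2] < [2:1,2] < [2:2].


Minimal non-faces — 14 found among 10 rays, 30 max cones:

  • {6,9}:  v_{6} + v_{9} = 0 — sig = [2:]
  • {2,6}:  v_{2} + v_{6} = v_{4} + v_{5} + v_{7} — sig = [2:1,1,1]
  • {4,6}:  v_{4} + v_{6} = v_{0} + v_{5} + v_{7} — sig = [2:1,1,1]
  • {1,6}:  v_{1} + v_{6} = 2·v_{4} + v_{5} + 2·v_{7} — sig = [2:1,2,2]
  • {0,1}:  v_{0} + v_{1} = 3·v_{4} + v_{7} — sig = [2:1,3]
  • {0,2}:  v_{0} + v_{2} = 2·v_{4} — sig = [2:2]
  • {3,4,8}:  v_{3} + v_{4} + v_{8} = 0 — sig = [3:]
  • {2,4,7}:  v_{2} + v_{4} + v_{7} = v_{1} — sig = [3:1]
  • {1,3,8}:  v_{1} + v_{3} + v_{8} = v_{2} + v_{7} — sig = [3:1,1]
  • {2,3,8}:  v_{2} + v_{3} + v_{8} = v_{5} + v_{7} + v_{9} — sig = [3:1,1,1]
  • {1,5,9}:  v_{1} + v_{5} + v_{9} = 2·v_{2} — sig = [3:2]
  • {0,5,7,9}:  v_{0} + v_{5} + v_{7} + v_{9} = v_{4} — sig = [4:1]
  • {4,5,7,9}:  v_{4} + v_{5} + v_{7} + v_{9} = v_{2} — sig = [4:1]
  • {0,3,5,7,8}:  v_{0} + v_{3} + v_{5} + v_{7} + v_{8} = v_{6} — sig = [5:1]

so the primitive-relation signature multiset is
[[2:], [2:1,1,1], [2:1,1,1], [2:1,2,2], [2:1,3], [2:2], [3:], [3:1], [3:1,1], [3:1,1,1], [3:2], [4:1], [4:1], [5:1]]


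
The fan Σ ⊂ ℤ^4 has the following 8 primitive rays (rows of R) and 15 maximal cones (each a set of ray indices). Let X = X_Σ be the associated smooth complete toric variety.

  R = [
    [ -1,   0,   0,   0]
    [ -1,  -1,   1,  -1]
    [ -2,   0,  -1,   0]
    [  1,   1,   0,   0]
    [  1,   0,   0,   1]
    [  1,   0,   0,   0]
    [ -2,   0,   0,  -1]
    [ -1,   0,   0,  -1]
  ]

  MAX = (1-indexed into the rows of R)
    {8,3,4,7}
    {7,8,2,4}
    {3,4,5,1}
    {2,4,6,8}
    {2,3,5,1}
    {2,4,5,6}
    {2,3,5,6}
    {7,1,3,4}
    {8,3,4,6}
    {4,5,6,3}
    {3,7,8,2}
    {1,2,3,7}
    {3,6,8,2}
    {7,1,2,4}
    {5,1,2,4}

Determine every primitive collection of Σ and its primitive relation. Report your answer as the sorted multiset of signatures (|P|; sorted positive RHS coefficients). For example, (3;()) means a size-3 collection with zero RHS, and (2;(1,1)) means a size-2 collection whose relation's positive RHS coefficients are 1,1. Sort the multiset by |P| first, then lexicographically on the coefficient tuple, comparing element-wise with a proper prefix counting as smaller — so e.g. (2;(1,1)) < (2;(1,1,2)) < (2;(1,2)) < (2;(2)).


Primitive collections (6):

  P={1,6}:  v_{1} + v_{6} = 0 ; sig = (2;())
  P={5,8}:  v_{5} + v_{8} = 0 ; sig = (2;())
  P={1,8}:  v_{1} + v_{8} = v_{7} ; sig = (2;(1))
  P={5,7}:  v_{5} + v_{7} = v_{1} ; sig = (2;(1))
  P={6,7}:  v_{6} + v_{7} = v_{8} ; sig = (2;(1))
  P={2,3,4}:  v_{2} + v_{3} + v_{4} = v_{7} ; sig = (3;(1))

Hence PRS(X_Σ) =
[(2;()), (2;()), (2;(1)), (2;(1)), (2;(1)), (3;(1))]


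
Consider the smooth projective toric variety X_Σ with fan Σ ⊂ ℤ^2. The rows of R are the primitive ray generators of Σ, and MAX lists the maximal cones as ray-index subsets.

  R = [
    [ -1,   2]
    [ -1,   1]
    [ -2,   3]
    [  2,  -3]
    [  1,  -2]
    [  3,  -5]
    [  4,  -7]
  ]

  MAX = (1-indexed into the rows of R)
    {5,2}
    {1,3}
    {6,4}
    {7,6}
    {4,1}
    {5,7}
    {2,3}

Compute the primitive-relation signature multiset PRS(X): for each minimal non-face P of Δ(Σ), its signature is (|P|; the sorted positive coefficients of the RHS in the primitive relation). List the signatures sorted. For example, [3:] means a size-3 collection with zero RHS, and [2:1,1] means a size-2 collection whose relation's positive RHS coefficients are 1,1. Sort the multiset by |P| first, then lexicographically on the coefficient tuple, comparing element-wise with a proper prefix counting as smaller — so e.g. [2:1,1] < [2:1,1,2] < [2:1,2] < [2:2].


Σ has 14 primitive collections:

  {1,5}:  v_{1} + v_{5} = 0  →  sig = [2:]
  {3,4}:  v_{3} + v_{4} = 0  →  sig = [2:]
  {1,2}:  v_{1} + v_{2} = v_{3}  →  sig = [2:1]
  {1,6}:  v_{1} + v_{6} = v_{4}  →  sig = [2:1]
  {1,7}:  v_{1} + v_{7} = v_{6}  →  sig = [2:1]
  {2,4}:  v_{2} + v_{4} = v_{5}  →  sig = [2:1]
  {3,5}:  v_{3} + v_{5} = v_{2}  →  sig = [2:1]
  {3,6}:  v_{3} + v_{6} = v_{5}  →  sig = [2:1]
  {4,5}:  v_{4} + v_{5} = v_{6}  →  sig = [2:1]
  {5,6}:  v_{5} + v_{6} = v_{7}  →  sig = [2:1]
  {2,6}:  v_{2} + v_{6} = 2·v_{5}  →  sig = [2:2]
  {3,7}:  v_{3} + v_{7} = 2·v_{5}  →  sig = [2:2]
  {4,7}:  v_{4} + v_{7} = 2·v_{6}  →  sig = [2:2]
  {2,7}:  v_{2} + v_{7} = 3·v_{5}  →  sig = [2:3]

Signatures (|P|; sorted positive RHS coefficients), sorted:
    |P|=2: 14 collections, coeffs (), (), (1), (1), (1), (1), (1), (1), (1), (1), (2), (2), (2), (3)


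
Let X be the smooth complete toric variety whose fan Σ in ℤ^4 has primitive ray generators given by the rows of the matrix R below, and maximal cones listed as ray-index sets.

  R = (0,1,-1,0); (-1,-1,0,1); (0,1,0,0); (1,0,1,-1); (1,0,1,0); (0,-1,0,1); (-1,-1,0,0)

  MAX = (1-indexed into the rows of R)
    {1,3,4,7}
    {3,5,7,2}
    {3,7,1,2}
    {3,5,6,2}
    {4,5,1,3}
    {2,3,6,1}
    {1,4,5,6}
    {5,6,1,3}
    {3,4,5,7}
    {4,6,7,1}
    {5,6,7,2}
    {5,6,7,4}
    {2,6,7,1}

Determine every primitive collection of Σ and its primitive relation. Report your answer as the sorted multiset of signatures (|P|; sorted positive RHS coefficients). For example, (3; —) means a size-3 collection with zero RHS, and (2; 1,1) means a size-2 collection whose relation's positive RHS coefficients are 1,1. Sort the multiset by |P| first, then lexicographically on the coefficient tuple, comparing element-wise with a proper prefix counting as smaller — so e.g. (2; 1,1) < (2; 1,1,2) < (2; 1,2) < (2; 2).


Primitive collections (5):

  P = {2,4}:  v_{2} + v_{4} = v_{5} + v_{7} ; sig = (2; 1,1)
  P = {1,5,7}:  v_{1} + v_{5} + v_{7} = 0 ; sig = (3; —)
  P = {3,4,6}:  v_{3} + v_{4} + v_{6} = v_{5} ; sig = (3; 1)
  P = {3,6,7}:  v_{3} + v_{6} + v_{7} = v_{2} ; sig = (3; 1)
  P = {1,2,5}:  v_{1} + v_{2} + v_{5} = v_{3} + v_{6} ; sig = (3; 1,1)

Hence PRS(X_Σ) =
    |P|=2: 1 collection, coeffs (1,1)
    |P|=3: 4 collections, coeffs (), (1), (1), (1,1)


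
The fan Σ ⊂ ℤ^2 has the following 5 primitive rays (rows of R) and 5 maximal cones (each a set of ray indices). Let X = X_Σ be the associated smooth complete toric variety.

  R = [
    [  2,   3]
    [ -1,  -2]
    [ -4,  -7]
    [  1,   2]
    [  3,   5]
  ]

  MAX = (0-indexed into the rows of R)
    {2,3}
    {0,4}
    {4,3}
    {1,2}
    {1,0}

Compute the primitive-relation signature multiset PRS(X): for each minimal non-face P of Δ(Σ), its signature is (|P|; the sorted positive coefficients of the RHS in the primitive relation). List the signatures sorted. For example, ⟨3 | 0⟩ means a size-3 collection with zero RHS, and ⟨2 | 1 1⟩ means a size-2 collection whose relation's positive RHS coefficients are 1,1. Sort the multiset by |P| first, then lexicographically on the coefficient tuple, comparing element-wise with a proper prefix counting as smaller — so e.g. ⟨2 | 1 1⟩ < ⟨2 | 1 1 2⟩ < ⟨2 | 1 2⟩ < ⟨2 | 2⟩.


Primitive collections (5):

  {1,3}:  v_{1} + v_{3} = 0  ⟹  sig = ⟨2 | 0⟩
  {0,3}:  v_{0} + v_{3} = v_{4}  ⟹  sig = ⟨2 | 1⟩
  {1,4}:  v_{1} + v_{4} = v_{0}  ⟹  sig = ⟨2 | 1⟩
  {2,4}:  v_{2} + v_{4} = v_{1}  ⟹  sig = ⟨2 | 1⟩
  {0,2}:  v_{0} + v_{2} = 2·v_{1}  ⟹  sig = ⟨2 | 2⟩

so the primitive-relation signature multiset is
[⟨2 | 0⟩, ⟨2 | 1⟩, ⟨2 | 1⟩, ⟨2 | 1⟩, ⟨2 | 2⟩]


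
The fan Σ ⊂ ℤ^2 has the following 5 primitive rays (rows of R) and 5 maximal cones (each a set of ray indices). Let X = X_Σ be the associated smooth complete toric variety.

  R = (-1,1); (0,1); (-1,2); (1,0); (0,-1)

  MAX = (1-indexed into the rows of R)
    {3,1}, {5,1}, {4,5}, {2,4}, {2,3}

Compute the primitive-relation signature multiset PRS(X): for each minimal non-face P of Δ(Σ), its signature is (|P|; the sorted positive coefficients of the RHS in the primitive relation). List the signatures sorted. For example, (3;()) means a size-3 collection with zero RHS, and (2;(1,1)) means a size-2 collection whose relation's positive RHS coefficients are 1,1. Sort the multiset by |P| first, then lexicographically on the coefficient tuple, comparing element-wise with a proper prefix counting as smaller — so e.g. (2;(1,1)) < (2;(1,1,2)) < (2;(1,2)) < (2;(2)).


Δ(Σ) — 5 vertices, 5 min non-faces:

  {2,5}:  v_{2} + v_{5} = 0 — sig = (2;())
  {1,2}:  v_{1} + v_{2} = v_{3} — sig = (2;(1))
  {1,4}:  v_{1} + v_{4} = v_{2} — sig = (2;(1))
  {3,5}:  v_{3} + v_{5} = v_{1} — sig = (2;(1))
  {3,4}:  v_{3} + v_{4} = 2·v_{2} — sig = (2;(2))

Hence PRS(X_Σ) =
    (2;())
    (2;(1))
    (2;(1))
    (2;(1))
    (2;(2))


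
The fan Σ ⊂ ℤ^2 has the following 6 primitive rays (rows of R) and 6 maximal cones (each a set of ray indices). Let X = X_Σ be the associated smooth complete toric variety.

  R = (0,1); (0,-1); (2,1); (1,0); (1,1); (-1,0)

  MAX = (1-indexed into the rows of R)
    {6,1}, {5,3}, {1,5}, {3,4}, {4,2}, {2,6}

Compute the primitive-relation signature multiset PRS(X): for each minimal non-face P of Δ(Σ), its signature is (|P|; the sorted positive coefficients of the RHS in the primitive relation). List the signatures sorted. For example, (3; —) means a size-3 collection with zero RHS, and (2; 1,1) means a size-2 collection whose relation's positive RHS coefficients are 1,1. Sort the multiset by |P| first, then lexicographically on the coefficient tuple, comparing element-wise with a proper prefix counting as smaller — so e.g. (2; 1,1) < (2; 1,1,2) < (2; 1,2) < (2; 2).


|primitive collections| = 9. Relations:

  P = {1,2}:  v_{1} + v_{2} = 0 ; sig = (2; —)
  P = {4,6}:  v_{4} + v_{6} = 0 ; sig = (2; —)
  P = {1,4}:  v_{1} + v_{4} = v_{5} ; sig = (2; 1)
  P = {2,5}:  v_{2} + v_{5} = v_{4} ; sig = (2; 1)
  P = {3,6}:  v_{3} + v_{6} = v_{5} ; sig = (2; 1)
  P = {4,5}:  v_{4} + v_{5} = v_{3} ; sig = (2; 1)
  P = {5,6}:  v_{5} + v_{6} = v_{1} ; sig = (2; 1)
  P = {1,3}:  v_{1} + v_{3} = 2·v_{5} ; sig = (2; 2)
  P = {2,3}:  v_{2} + v_{3} = 2·v_{4} ; sig = (2; 2)

so the primitive-relation signature multiset is
{ (2; —) ×2,  (2; 1) ×5,  (2; 2) ×2 }


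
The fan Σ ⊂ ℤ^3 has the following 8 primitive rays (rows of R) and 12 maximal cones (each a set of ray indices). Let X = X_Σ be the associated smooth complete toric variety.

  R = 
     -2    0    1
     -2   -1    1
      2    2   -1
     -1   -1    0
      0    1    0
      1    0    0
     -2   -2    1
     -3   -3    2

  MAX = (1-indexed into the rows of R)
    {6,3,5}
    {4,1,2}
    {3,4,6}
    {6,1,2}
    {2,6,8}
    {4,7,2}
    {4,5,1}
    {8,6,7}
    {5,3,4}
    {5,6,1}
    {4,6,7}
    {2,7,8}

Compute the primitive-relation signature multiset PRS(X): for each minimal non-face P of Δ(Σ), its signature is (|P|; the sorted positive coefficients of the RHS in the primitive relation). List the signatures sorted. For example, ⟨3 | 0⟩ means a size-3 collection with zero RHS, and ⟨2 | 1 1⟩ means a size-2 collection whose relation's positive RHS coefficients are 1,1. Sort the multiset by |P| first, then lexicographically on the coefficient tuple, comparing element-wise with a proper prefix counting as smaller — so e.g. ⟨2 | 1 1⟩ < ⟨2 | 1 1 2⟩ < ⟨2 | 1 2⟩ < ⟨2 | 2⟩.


The 14 primitive collections of Σ (r=8, n=3):

  {3,7}:  v_{3} + v_{7} = 0 ; sig = ⟨2 | 0⟩
  {2,3}:  v_{2} + v_{3} = v_{5} ; sig = ⟨2 | 1⟩
  {2,5}:  v_{2} + v_{5} = v_{1} ; sig = ⟨2 | 1⟩
  {5,7}:  v_{5} + v_{7} = v_{2} ; sig = ⟨2 | 1⟩
  {3,8}:  v_{3} + v_{8} = v_{2} + v_{6} ; sig = ⟨2 | 1 1⟩
  {5,8}:  v_{5} + v_{8} = 2·v_{2} + v_{6} ; sig = ⟨2 | 1 2⟩
  {1,8}:  v_{1} + v_{8} = 3·v_{2} + v_{6} ; sig = ⟨2 | 1 3⟩
  {1,3}:  v_{1} + v_{3} = 2·v_{5} ; sig = ⟨2 | 2⟩
  {1,7}:  v_{1} + v_{7} = 2·v_{2} ; sig = ⟨2 | 2⟩
  {4,8}:  v_{4} + v_{8} = 2·v_{7} ; sig = ⟨2 | 2⟩
  {4,5,6}:  v_{4} + v_{5} + v_{6} = 0 ; sig = ⟨3 | 0⟩
  {1,4,6}:  v_{1} + v_{4} + v_{6} = v_{2} ; sig = ⟨3 | 1⟩
  {2,4,6}:  v_{2} + v_{4} + v_{6} = v_{7} ; sig = ⟨3 | 1⟩
  {2,6,7}:  v_{2} + v_{6} + v_{7} = v_{8} ; sig = ⟨3 | 1⟩

so the primitive-relation signature multiset is
    |P|=2: 10 collections, coeffs (), (1), (1), (1), (1,1), (1,2), (1,3), (2), (2), (2)
    |P|=3: 4 collections, coeffs (), (1), (1), (1)


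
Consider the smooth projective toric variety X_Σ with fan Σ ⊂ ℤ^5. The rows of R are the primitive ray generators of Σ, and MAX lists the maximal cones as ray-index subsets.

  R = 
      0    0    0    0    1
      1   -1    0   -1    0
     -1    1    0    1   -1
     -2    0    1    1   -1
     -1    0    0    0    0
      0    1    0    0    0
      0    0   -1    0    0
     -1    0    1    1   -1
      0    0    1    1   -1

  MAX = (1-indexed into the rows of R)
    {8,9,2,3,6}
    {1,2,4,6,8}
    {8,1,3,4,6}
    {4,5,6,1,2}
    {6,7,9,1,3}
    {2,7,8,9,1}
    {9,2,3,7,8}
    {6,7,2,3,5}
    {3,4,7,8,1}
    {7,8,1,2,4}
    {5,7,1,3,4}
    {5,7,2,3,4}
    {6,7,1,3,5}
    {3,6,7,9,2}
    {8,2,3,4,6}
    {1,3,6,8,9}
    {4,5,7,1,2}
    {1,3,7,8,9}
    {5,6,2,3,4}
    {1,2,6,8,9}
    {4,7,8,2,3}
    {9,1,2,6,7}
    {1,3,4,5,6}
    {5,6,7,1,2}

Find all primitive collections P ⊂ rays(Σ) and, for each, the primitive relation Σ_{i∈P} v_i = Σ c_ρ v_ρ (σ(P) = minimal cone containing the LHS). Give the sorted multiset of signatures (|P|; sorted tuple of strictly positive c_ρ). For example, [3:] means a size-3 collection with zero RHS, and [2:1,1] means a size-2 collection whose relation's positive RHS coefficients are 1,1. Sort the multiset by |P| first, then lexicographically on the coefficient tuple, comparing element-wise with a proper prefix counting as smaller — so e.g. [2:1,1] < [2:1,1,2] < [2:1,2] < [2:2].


6 minimal non-faces of Δ(Σ) (on 9 rays):

  P = {5,8}:  v_{5} + v_{8} = v_{4}  so sig = [2:1]
  P = {5,9}:  v_{5} + v_{9} = v_{8}  so sig = [2:1]
  P = {4,9}:  v_{4} + v_{9} = 2·v_{8}  so sig = [2:2]
  P = {1,2,3}:  v_{1} + v_{2} + v_{3} = 0  so sig = [3:]
  P = {6,7,8}:  v_{6} + v_{7} + v_{8} = v_{3}  so sig = [3:1]
  P = {4,6,7}:  v_{4} + v_{6} + v_{7} = v_{3} + v_{5}  so sig = [3:1,1]

Hence PRS(X_Σ) =
[[2:1], [2:1], [2:2], [3:], [3:1], [3:1,1]]


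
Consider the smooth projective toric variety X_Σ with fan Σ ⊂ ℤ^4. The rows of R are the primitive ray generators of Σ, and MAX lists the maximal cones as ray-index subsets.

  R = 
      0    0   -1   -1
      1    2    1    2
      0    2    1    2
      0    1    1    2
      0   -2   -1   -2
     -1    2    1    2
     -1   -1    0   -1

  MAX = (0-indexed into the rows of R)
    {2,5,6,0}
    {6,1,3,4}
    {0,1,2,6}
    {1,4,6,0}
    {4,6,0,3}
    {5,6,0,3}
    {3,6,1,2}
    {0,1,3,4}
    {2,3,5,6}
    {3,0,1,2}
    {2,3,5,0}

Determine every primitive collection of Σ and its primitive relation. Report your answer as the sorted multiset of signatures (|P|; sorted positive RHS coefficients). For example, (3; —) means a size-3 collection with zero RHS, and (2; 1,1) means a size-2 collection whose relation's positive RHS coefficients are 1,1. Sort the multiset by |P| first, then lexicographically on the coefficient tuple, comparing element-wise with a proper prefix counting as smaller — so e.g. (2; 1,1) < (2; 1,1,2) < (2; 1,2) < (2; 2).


5 minimal non-faces of Δ(Σ) (on 7 rays):

  {2,4}:  v_{2} + v_{4} = 0 ; sig = (2; —)
  {4,5}:  v_{4} + v_{5} = v_{0} + v_{3} + v_{6} ; sig = (2; 1,1,1)
  {1,5}:  v_{1} + v_{5} = 2·v_{2} ; sig = (2; 2)
  {0,1,3,6}:  v_{0} + v_{1} + v_{3} + v_{6} = v_{2} ; sig = (4; 1)
  {0,2,3,6}:  v_{0} + v_{2} + v_{3} + v_{6} = v_{5} ; sig = (4; 1)

Signatures (|P|; sorted positive RHS coefficients), sorted:
    (2; —)
    (2; 1,1,1)
    (2; 2)
    (4; 1)
    (4; 1)


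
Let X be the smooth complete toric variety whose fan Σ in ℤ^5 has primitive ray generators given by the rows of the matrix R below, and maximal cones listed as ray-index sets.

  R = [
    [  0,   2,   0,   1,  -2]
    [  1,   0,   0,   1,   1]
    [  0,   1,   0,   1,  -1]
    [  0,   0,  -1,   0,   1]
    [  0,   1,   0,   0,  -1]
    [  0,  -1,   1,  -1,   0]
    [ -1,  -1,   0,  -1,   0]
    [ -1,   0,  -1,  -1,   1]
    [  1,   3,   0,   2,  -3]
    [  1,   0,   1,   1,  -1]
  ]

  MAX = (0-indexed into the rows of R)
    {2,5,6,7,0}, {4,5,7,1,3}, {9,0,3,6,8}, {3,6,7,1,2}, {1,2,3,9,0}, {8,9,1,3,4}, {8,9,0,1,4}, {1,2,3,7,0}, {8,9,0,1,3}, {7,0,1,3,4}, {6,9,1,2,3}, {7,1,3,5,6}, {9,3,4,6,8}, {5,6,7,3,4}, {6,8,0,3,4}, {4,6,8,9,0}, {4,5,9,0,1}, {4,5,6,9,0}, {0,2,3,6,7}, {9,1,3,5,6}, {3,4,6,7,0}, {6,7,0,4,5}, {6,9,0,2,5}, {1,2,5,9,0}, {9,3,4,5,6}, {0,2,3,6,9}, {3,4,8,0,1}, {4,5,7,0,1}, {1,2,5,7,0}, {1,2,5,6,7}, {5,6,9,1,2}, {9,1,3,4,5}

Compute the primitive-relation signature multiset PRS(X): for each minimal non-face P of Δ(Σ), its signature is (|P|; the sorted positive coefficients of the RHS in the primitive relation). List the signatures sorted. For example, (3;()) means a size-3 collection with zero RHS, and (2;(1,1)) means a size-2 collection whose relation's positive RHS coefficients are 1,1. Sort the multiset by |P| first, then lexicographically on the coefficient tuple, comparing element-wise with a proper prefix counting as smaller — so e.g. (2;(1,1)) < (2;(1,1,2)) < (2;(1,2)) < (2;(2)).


Minimal non-faces — 11 found among 10 rays, 32 max cones:

  P = {7,9}:  v_{7} + v_{9} = 0  →  sig = (2;())
  P = {2,4}:  v_{2} + v_{4} = v_{0}  →  sig = (2;(1))
  P = {7,8}:  v_{7} + v_{8} = v_{0} + v_{3} + v_{4}  →  sig = (2;(1,1,1))
  P = {2,8}:  v_{2} + v_{8} = 2·v_{0} + v_{3} + v_{9}  →  sig = (2;(1,1,2))
  P = {5,8}:  v_{5} + v_{8} = 2·v_{4} + v_{9}  →  sig = (2;(1,2))
  P = {1,4,6}:  v_{1} + v_{4} + v_{6} = 0  →  sig = (3;())
  P = {2,3,5}:  v_{2} + v_{3} + v_{5} = 0  →  sig = (3;())
  P = {0,1,6}:  v_{0} + v_{1} + v_{6} = v_{2}  →  sig = (3;(1))
  P = {0,3,5}:  v_{0} + v_{3} + v_{5} = v_{4}  →  sig = (3;(1))
  P = {1,6,8}:  v_{1} + v_{6} + v_{8} = v_{0} + v_{3} + v_{9}  →  sig = (3;(1,1,1))
  P = {0,3,4,9}:  v_{0} + v_{3} + v_{4} + v_{9} = v_{8}  →  sig = (4;(1))

Sorted signature multiset PRS(X):
{ (2;()),  (2;(1)),  (2;(1,1,1)),  (2;(1,1,2)),  (2;(1,2)),  (3;()) ×2,  (3;(1)) ×2,  (3;(1,1,1)),  (4;(1)) }


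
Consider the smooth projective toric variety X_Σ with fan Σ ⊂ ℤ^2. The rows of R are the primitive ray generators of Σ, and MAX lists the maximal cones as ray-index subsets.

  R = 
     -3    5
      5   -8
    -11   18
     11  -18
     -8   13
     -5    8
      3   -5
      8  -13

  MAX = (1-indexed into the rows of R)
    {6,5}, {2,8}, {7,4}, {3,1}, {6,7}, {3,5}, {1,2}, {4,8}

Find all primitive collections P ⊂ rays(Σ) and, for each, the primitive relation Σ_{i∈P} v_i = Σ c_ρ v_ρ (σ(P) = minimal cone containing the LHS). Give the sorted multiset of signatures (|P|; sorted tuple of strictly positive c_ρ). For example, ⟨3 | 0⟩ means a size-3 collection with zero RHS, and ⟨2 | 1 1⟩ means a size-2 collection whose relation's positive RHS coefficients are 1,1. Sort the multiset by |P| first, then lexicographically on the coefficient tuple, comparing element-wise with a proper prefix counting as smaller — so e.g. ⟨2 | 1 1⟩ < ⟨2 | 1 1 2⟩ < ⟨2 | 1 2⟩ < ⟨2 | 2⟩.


20 minimal non-faces of Δ(Σ) (on 8 rays):

  P = {1,7}:  v_{1} + v_{7} = 0 ; sig = ⟨2 | 0⟩
  P = {2,6}:  v_{2} + v_{6} = 0 ; sig = ⟨2 | 0⟩
  P = {3,4}:  v_{3} + v_{4} = 0 ; sig = ⟨2 | 0⟩
  P = {5,8}:  v_{5} + v_{8} = 0 ; sig = ⟨2 | 0⟩
  P = {1,4}:  v_{1} + v_{4} = v_{8} ; sig = ⟨2 | 1⟩
  P = {1,5}:  v_{1} + v_{5} = v_{3} ; sig = ⟨2 | 1⟩
  P = {1,6}:  v_{1} + v_{6} = v_{5} ; sig = ⟨2 | 1⟩
  P = {1,8}:  v_{1} + v_{8} = v_{2} ; sig = ⟨2 | 1⟩
  P = {2,5}:  v_{2} + v_{5} = v_{1} ; sig = ⟨2 | 1⟩
  P = {2,7}:  v_{2} + v_{7} = v_{8} ; sig = ⟨2 | 1⟩
  P = {3,7}:  v_{3} + v_{7} = v_{5} ; sig = ⟨2 | 1⟩
  P = {3,8}:  v_{3} + v_{8} = v_{1} ; sig = ⟨2 | 1⟩
  P = {4,5}:  v_{4} + v_{5} = v_{7} ; sig = ⟨2 | 1⟩
  P = {5,7}:  v_{5} + v_{7} = v_{6} ; sig = ⟨2 | 1⟩
  P = {6,8}:  v_{6} + v_{8} = v_{7} ; sig = ⟨2 | 1⟩
  P = {7,8}:  v_{7} + v_{8} = v_{4} ; sig = ⟨2 | 1⟩
  P = {2,3}:  v_{2} + v_{3} = 2·v_{1} ; sig = ⟨2 | 2⟩
  P = {2,4}:  v_{2} + v_{4} = 2·v_{8} ; sig = ⟨2 | 2⟩
  P = {3,6}:  v_{3} + v_{6} = 2·v_{5} ; sig = ⟨2 | 2⟩
  P = {4,6}:  v_{4} + v_{6} = 2·v_{7} ; sig = ⟨2 | 2⟩

so the primitive-relation signature multiset is
    |P|=2: 20 collections, coeffs (), (), (), (), (1), (1), (1), (1), (1), (1), (1), (1), (1), (1), (1), (1), (2), (2), (2), (2)


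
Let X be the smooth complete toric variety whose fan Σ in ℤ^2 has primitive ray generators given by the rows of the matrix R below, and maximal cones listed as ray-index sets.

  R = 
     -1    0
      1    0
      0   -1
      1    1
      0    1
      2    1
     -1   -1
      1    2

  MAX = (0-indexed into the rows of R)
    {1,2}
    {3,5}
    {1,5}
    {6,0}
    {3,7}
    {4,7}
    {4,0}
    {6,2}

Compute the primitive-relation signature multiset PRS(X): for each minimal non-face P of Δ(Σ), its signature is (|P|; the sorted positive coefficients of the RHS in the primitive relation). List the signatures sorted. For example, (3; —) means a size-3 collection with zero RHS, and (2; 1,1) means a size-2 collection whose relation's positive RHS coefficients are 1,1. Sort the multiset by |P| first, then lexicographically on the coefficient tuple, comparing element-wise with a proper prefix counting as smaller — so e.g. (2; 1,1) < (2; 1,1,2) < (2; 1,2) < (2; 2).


Δ(Σ) — 8 vertices, 20 min non-faces:

  {0,1}:  v_{0} + v_{1} = 0  →  sig = (2; —)
  {2,4}:  v_{2} + v_{4} = 0  →  sig = (2; —)
  {3,6}:  v_{3} + v_{6} = 0  →  sig = (2; —)
  {0,2}:  v_{0} + v_{2} = v_{6}  →  sig = (2; 1)
  {0,3}:  v_{0} + v_{3} = v_{4}  →  sig = (2; 1)
  {0,5}:  v_{0} + v_{5} = v_{3}  →  sig = (2; 1)
  {1,3}:  v_{1} + v_{3} = v_{5}  →  sig = (2; 1)
  {1,4}:  v_{1} + v_{4} = v_{3}  →  sig = (2; 1)
  {1,6}:  v_{1} + v_{6} = v_{2}  →  sig = (2; 1)
  {2,3}:  v_{2} + v_{3} = v_{1}  →  sig = (2; 1)
  {2,7}:  v_{2} + v_{7} = v_{3}  →  sig = (2; 1)
  {3,4}:  v_{3} + v_{4} = v_{7}  →  sig = (2; 1)
  {4,6}:  v_{4} + v_{6} = v_{0}  →  sig = (2; 1)
  {5,6}:  v_{5} + v_{6} = v_{1}  →  sig = (2; 1)
  {6,7}:  v_{6} + v_{7} = v_{4}  →  sig = (2; 1)
  {0,7}:  v_{0} + v_{7} = 2·v_{4}  →  sig = (2; 2)
  {1,7}:  v_{1} + v_{7} = 2·v_{3}  →  sig = (2; 2)
  {2,5}:  v_{2} + v_{5} = 2·v_{1}  →  sig = (2; 2)
  {4,5}:  v_{4} + v_{5} = 2·v_{3}  →  sig = (2; 2)
  {5,7}:  v_{5} + v_{7} = 3·v_{3}  →  sig = (2; 3)

Hence PRS(X_Σ) =
[(2; —), (2; —), (2; —), (2; 1), (2; 1), (2; 1), (2; 1), (2; 1), (2; 1), (2; 1), (2; 1), (2; 1), (2; 1), (2; 1), (2; 1), (2; 2), (2; 2), (2; 2), (2; 2), (2; 3)]


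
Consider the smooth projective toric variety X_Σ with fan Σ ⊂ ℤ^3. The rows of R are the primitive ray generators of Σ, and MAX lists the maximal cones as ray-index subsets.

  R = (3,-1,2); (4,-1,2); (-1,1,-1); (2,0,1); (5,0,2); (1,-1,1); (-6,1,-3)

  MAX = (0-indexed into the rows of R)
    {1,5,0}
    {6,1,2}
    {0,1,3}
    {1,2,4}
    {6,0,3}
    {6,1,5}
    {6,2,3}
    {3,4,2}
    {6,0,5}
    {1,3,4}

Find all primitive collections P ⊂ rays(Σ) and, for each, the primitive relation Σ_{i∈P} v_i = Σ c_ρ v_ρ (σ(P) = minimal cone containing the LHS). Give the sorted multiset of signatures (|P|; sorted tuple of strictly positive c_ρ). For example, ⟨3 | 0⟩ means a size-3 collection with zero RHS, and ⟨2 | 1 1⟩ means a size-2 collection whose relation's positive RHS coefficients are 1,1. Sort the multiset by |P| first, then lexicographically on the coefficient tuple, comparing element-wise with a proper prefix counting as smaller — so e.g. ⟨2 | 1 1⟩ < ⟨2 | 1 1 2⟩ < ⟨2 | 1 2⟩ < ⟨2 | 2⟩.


Σ has 9 primitive collections:

  • {2,5}:  v_{2} + v_{5} = 0  ⟹  sig = ⟨2 | 0⟩
  • {0,2}:  v_{0} + v_{2} = v_{3}  ⟹  sig = ⟨2 | 1⟩
  • {3,5}:  v_{3} + v_{5} = v_{0}  ⟹  sig = ⟨2 | 1⟩
  • {4,6}:  v_{4} + v_{6} = v_{2}  ⟹  sig = ⟨2 | 1⟩
  • {4,5}:  v_{4} + v_{5} = v_{1} + v_{3}  ⟹  sig = ⟨2 | 1 1⟩
  • {0,4}:  v_{0} + v_{4} = v_{1} + 2·v_{3}  ⟹  sig = ⟨2 | 1 2⟩
  • {1,3,6}:  v_{1} + v_{3} + v_{6} = 0  ⟹  sig = ⟨3 | 0⟩
  • {0,1,6}:  v_{0} + v_{1} + v_{6} = v_{5}  ⟹  sig = ⟨3 | 1⟩
  • {1,2,3}:  v_{1} + v_{2} + v_{3} = v_{4}  ⟹  sig = ⟨3 | 1⟩

so the primitive-relation signature multiset is
    ⟨2 | 0⟩
    ⟨2 | 1⟩
    ⟨2 | 1⟩
    ⟨2 | 1⟩
    ⟨2 | 1 1⟩
    ⟨2 | 1 2⟩
    ⟨3 | 0⟩
    ⟨3 | 1⟩
    ⟨3 | 1⟩


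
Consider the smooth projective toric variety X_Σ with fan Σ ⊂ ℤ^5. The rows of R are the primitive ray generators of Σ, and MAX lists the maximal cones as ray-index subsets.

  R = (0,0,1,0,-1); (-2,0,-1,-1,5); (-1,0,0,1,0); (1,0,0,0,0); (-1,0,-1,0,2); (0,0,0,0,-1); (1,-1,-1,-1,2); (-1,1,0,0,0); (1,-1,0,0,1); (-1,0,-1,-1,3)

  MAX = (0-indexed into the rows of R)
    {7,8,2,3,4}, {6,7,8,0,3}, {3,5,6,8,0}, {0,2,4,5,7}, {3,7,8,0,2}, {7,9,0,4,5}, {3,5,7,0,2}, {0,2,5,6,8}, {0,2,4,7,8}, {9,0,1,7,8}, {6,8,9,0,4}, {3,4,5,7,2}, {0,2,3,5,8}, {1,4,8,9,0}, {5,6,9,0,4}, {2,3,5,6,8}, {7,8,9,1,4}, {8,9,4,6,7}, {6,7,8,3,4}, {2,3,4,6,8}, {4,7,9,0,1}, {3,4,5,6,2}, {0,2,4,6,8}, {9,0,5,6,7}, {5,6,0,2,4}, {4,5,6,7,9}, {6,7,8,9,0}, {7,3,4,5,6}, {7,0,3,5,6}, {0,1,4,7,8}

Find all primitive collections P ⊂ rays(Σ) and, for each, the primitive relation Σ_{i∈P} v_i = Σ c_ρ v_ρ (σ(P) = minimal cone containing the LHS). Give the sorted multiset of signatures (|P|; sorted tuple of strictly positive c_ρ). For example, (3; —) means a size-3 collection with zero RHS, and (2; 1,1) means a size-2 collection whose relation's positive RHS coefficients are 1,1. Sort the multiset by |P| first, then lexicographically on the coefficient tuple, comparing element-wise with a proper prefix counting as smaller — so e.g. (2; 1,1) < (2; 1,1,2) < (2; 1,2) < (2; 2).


14 minimal non-faces of Δ(Σ) (on 10 rays):

  P = {1,5}:  v_{1} + v_{5} = v_{0} + v_{4} + v_{9}  ⟹  sig = (2; 1,1,1)
  P = {3,9}:  v_{3} + v_{9} = v_{6} + 2·v_{7} + v_{8}  ⟹  sig = (2; 1,1,2)
  P = {1,2}:  v_{1} + v_{2} = 2·v_{0} + 3·v_{4} + v_{7} + v_{8}  ⟹  sig = (2; 1,1,2,3)
  P = {1,6}:  v_{1} + v_{6} = v_{8} + 2·v_{9}  ⟹  sig = (2; 1,2)
  P = {2,9}:  v_{2} + v_{9} = v_{0} + 2·v_{4}  ⟹  sig = (2; 1,2)
  P = {1,3}:  v_{1} + v_{3} = 2·v_{7} + 2·v_{8} + v_{9}  ⟹  sig = (2; 1,2,2)
  P = {5,7,8}:  v_{5} + v_{7} + v_{8} = 0  ⟹  sig = (3; —)
  P = {2,6,7}:  v_{2} + v_{6} + v_{7} = v_{4}  ⟹  sig = (3; 1)
  P = {0,3,4}:  v_{0} + v_{3} + v_{4} = v_{7} + v_{8}  ⟹  sig = (3; 1,1)
  P = {4,5,8}:  v_{4} + v_{5} + v_{8} = v_{2} + v_{6}  ⟹  sig = (3; 1,1)
  P = {5,8,9}:  v_{5} + v_{8} + v_{9} = v_{0} + v_{4} + v_{6}  ⟹  sig = (3; 1,1,1)
  P = {0,2,3,6}:  v_{0} + v_{2} + v_{3} + v_{6} = v_{8}  ⟹  sig = (4; 1)
  P = {0,4,6,7}:  v_{0} + v_{4} + v_{6} + v_{7} = v_{9}  ⟹  sig = (4; 1)
  P = {0,4,7,8,9}:  v_{0} + v_{4} + v_{7} + v_{8} + v_{9} = v_{1}  ⟹  sig = (5; 1)

Hence PRS(X_Σ) =
    (2; 1,1,1)
    (2; 1,1,2)
    (2; 1,1,2,3)
    (2; 1,2)
    (2; 1,2)
    (2; 1,2,2)
    (3; —)
    (3; 1)
    (3; 1,1)
    (3; 1,1)
    (3; 1,1,1)
    (4; 1)
    (4; 1)
    (5; 1)


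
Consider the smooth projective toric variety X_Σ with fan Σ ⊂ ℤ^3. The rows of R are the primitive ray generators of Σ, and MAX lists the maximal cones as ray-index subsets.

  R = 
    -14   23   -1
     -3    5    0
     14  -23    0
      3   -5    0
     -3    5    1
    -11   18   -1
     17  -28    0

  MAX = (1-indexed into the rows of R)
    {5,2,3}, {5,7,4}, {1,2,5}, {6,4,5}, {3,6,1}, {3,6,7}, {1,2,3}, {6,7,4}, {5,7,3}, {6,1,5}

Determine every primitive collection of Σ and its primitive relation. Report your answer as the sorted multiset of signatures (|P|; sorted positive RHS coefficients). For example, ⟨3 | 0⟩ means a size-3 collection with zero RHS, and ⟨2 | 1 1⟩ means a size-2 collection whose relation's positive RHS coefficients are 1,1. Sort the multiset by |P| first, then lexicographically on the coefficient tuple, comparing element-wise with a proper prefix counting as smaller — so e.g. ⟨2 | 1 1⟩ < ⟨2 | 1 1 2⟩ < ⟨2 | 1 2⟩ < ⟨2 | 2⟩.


Δ(Σ) — 7 vertices, 9 min non-faces:

  • {2,4}:  v_{2} + v_{4} = 0  ⇒ sig = ⟨2 | 0⟩
  • {1,4}:  v_{1} + v_{4} = v_{6}  ⇒ sig = ⟨2 | 1⟩
  • {2,6}:  v_{2} + v_{6} = v_{1}  ⇒ sig = ⟨2 | 1⟩
  • {2,7}:  v_{2} + v_{7} = v_{3}  ⇒ sig = ⟨2 | 1⟩
  • {3,4}:  v_{3} + v_{4} = v_{7}  ⇒ sig = ⟨2 | 1⟩
  • {1,7}:  v_{1} + v_{7} = v_{3} + v_{6}  ⇒ sig = ⟨2 | 1 1⟩
  • {3,5,6}:  v_{3} + v_{5} + v_{6} = 0  ⇒ sig = ⟨3 | 0⟩
  • {1,3,5}:  v_{1} + v_{3} + v_{5} = v_{2}  ⇒ sig = ⟨3 | 1⟩
  • {5,6,7}:  v_{5} + v_{6} + v_{7} = v_{4}  ⇒ sig = ⟨3 | 1⟩

Sorted signature multiset PRS(X):
    ⟨2 | 0⟩
    ⟨2 | 1⟩
    ⟨2 | 1⟩
    ⟨2 | 1⟩
    ⟨2 | 1⟩
    ⟨2 | 1 1⟩
    ⟨3 | 0⟩
    ⟨3 | 1⟩
    ⟨3 | 1⟩


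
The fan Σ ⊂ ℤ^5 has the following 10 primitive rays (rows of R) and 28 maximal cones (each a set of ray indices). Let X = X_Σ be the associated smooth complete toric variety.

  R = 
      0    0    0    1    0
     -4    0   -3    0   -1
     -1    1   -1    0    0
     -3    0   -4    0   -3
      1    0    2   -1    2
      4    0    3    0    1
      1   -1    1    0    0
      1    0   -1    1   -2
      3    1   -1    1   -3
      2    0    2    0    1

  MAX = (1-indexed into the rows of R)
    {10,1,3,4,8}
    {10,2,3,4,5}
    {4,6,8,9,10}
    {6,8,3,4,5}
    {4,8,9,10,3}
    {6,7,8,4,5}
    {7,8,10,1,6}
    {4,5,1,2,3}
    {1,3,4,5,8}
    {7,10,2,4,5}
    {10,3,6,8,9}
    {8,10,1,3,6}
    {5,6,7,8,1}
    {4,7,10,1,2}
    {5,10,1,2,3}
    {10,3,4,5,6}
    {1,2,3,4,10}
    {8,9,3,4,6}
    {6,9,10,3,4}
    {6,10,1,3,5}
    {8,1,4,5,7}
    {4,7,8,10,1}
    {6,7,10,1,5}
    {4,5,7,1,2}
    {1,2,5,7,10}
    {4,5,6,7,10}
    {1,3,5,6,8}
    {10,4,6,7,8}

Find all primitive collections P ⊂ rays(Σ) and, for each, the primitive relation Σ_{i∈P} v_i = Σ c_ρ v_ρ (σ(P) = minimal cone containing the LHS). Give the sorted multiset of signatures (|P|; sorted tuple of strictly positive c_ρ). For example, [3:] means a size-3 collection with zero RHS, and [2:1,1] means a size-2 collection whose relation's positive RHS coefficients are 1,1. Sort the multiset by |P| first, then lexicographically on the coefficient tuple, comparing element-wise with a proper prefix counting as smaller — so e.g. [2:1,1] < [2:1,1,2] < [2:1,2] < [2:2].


Σ has 11 primitive collections:

  P = {2,6}:  v_{2} + v_{6} = 0  so sig = [2:]
  P = {3,7}:  v_{3} + v_{7} = 0  so sig = [2:]
  P = {2,8}:  v_{2} + v_{8} = v_{1} + v_{4}  so sig = [2:1,1]
  P = {2,9}:  v_{2} + v_{9} = v_{3} + v_{4} + v_{8} + v_{10}  so sig = [2:1,1,1,1]
  P = {7,9}:  v_{7} + v_{9} = v_{4} + v_{6} + v_{8} + v_{10}  so sig = [2:1,1,1,1]
  P = {1,9}:  v_{1} + v_{9} = v_{3} + 2·v_{8} + v_{10}  so sig = [2:1,1,2]
  P = {5,9}:  v_{5} + v_{9} = v_{3} + v_{4} + 2·v_{6}  so sig = [2:1,1,2]
  P = {1,4,6}:  v_{1} + v_{4} + v_{6} = v_{8}  so sig = [3:1]
  P = {5,8,10}:  v_{5} + v_{8} + v_{10} = v_{6}  so sig = [3:1]
  P = {1,4,5,10}:  v_{1} + v_{4} + v_{5} + v_{10} = 0  so sig = [4:]
  P = {3,4,6,8,10}:  v_{3} + v_{4} + v_{6} + v_{8} + v_{10} = v_{9}  so sig = [5:1]

Signatures (|P|; sorted positive RHS coefficients), sorted:
[[2:], [2:], [2:1,1], [2:1,1,1,1], [2:1,1,1,1], [2:1,1,2], [2:1,1,2], [3:1], [3:1], [4:], [5:1]]


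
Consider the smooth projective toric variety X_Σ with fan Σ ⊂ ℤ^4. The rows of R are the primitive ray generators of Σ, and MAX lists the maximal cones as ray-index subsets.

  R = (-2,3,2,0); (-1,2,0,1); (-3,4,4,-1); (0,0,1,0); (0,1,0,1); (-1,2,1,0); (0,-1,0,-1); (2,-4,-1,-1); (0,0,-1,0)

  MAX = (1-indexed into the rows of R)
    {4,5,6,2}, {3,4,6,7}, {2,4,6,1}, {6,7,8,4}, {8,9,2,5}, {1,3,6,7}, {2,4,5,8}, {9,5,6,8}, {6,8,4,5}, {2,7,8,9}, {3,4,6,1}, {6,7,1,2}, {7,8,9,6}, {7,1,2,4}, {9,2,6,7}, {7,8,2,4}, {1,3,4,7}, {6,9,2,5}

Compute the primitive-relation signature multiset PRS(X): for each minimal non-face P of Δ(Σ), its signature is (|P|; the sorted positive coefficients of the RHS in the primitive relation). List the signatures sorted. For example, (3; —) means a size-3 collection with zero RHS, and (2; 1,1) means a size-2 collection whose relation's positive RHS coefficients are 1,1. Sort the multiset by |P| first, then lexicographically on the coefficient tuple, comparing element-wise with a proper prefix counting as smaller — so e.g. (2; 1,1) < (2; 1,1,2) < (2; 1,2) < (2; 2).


Minimal non-faces — 12 found among 9 rays, 18 max cones:

  • {4,9}:  v_{4} + v_{9} = 0  →  sig = (2; —)
  • {5,7}:  v_{5} + v_{7} = 0  →  sig = (2; —)
  • {1,8}:  v_{1} + v_{8} = v_{4} + v_{7}  →  sig = (2; 1,1)
  • {1,5}:  v_{1} + v_{5} = v_{2} + v_{4} + v_{6}  →  sig = (2; 1,1,1)
  • {1,9}:  v_{1} + v_{9} = v_{2} + v_{6} + v_{7}  →  sig = (2; 1,1,1)
  • {3,5}:  v_{3} + v_{5} = v_{1} + v_{4} + v_{6}  →  sig = (2; 1,1,1)
  • {3,9}:  v_{3} + v_{9} = v_{1} + v_{6} + v_{7}  →  sig = (2; 1,1,1)
  • {3,8}:  v_{3} + v_{8} = 2·v_{4} + v_{6} + 2·v_{7}  →  sig = (2; 1,2,2)
  • {2,3}:  v_{2} + v_{3} = 2·v_{1}  →  sig = (2; 2)
  • {2,6,8}:  v_{2} + v_{6} + v_{8} = 0  →  sig = (3; —)
  • {1,4,6,7}:  v_{1} + v_{4} + v_{6} + v_{7} = v_{3}  →  sig = (4; 1)
  • {2,4,6,7}:  v_{2} + v_{4} + v_{6} + v_{7} = v_{1}  →  sig = (4; 1)

so the primitive-relation signature multiset is
    (2; —)
    (2; —)
    (2; 1,1)
    (2; 1,1,1)
    (2; 1,1,1)
    (2; 1,1,1)
    (2; 1,1,1)
    (2; 1,2,2)
    (2; 2)
    (3; —)
    (4; 1)
    (4; 1)


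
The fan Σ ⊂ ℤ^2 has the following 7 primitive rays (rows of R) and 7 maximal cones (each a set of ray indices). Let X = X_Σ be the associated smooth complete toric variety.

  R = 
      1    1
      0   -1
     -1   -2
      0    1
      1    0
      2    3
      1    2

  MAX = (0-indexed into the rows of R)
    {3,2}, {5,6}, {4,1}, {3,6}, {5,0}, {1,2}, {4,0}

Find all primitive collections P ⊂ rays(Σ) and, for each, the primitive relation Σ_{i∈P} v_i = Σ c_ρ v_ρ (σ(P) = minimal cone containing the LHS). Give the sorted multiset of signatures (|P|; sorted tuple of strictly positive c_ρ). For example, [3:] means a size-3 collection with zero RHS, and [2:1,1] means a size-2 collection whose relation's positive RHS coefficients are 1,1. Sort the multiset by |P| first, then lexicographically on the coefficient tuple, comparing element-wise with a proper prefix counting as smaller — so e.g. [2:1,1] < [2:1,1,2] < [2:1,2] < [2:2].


The 14 primitive collections of Σ (r=7, n=2):

  P = {1,3}:  v_{1} + v_{3} = 0  →  sig = [2:]
  P = {2,6}:  v_{2} + v_{6} = 0  →  sig = [2:]
  P = {0,1}:  v_{0} + v_{1} = v_{4}  →  sig = [2:1]
  P = {0,2}:  v_{0} + v_{2} = v_{1}  →  sig = [2:1]
  P = {0,3}:  v_{0} + v_{3} = v_{6}  →  sig = [2:1]
  P = {0,6}:  v_{0} + v_{6} = v_{5}  →  sig = [2:1]
  P = {1,6}:  v_{1} + v_{6} = v_{0}  →  sig = [2:1]
  P = {2,5}:  v_{2} + v_{5} = v_{0}  →  sig = [2:1]
  P = {3,4}:  v_{3} + v_{4} = v_{0}  →  sig = [2:1]
  P = {1,5}:  v_{1} + v_{5} = 2·v_{0}  →  sig = [2:2]
  P = {2,4}:  v_{2} + v_{4} = 2·v_{1}  →  sig = [2:2]
  P = {3,5}:  v_{3} + v_{5} = 2·v_{6}  →  sig = [2:2]
  P = {4,6}:  v_{4} + v_{6} = 2·v_{0}  →  sig = [2:2]
  P = {4,5}:  v_{4} + v_{5} = 3·v_{0}  →  sig = [2:3]

so the primitive-relation signature multiset is
    [2:]
    [2:]
    [2:1]
    [2:1]
    [2:1]
    [2:1]
    [2:1]
    [2:1]
    [2:1]
    [2:2]
    [2:2]
    [2:2]
    [2:2]
    [2:3]


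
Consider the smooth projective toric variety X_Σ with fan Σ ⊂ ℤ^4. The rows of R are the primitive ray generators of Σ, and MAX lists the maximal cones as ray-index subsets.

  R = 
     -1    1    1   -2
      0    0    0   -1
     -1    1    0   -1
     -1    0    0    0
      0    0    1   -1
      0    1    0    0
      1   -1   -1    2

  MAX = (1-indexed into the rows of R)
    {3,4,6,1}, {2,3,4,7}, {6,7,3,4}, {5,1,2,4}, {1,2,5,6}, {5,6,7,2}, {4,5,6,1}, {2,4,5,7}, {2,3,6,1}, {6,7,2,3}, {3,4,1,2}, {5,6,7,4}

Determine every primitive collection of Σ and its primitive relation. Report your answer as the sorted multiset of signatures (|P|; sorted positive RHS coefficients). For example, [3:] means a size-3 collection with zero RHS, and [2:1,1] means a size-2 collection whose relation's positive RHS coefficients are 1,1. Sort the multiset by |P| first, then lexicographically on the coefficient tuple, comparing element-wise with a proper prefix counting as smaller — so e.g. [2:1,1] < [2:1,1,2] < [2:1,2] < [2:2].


Minimal non-faces — 3 found among 7 rays, 12 max cones:

  • {1,7}:  v_{1} + v_{7} = 0 — sig = [2:]
  • {3,5}:  v_{3} + v_{5} = v_{1} — sig = [2:1]
  • {2,4,6}:  v_{2} + v_{4} + v_{6} = v_{3} — sig = [3:1]

Signatures (|P|; sorted positive RHS coefficients), sorted:
{ [2:],  [2:1],  [3:1] }
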